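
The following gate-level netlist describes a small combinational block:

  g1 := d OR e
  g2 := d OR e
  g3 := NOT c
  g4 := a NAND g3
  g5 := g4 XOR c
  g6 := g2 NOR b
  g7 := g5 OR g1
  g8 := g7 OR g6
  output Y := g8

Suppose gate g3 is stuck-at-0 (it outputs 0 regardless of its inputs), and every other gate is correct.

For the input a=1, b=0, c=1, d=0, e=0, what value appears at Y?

Propagate with g3 forced: g1=0, g2=0, g3=0 [stuck-at-0], g4=1, g5=0, g6=1, g7=0, g8=1.
So Y = 1. (Same as the fault-free value — the fault is masked on this input.)

1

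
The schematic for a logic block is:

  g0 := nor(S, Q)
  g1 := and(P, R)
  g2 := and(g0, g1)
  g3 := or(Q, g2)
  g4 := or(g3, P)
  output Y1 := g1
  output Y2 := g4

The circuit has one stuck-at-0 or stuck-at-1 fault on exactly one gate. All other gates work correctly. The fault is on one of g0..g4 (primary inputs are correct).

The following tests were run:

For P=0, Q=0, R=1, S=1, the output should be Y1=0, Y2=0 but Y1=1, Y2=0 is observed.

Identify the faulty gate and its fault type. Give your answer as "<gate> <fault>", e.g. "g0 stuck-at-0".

g1 stuck-at-1

Fault-free values for test 1 (P=0, Q=0, R=1, S=1): g0=0, g1=0, g2=0, g3=0, g4=0, giving Y1=0, Y2=0. Observed Y1=1, Y2=0.
Test 1: faults giving observed Y1=1, Y2=0 are {g1 stuck-at-1}.
Only g1 stuck-at-1 is consistent with every test.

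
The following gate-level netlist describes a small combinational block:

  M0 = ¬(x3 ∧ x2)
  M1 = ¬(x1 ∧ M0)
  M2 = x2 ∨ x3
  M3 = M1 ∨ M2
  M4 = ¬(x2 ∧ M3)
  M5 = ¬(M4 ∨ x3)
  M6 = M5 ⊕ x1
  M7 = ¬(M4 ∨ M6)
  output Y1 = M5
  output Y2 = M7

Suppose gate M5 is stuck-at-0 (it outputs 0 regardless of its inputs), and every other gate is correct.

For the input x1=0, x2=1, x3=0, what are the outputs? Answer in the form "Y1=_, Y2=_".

Propagate with M5 forced: M0=1, M1=1, M2=1, M3=1, M4=0, M5=0 [stuck-at-0], M6=0, M7=1.
So the outputs are Y1=0, Y2=1. (Without the fault they would be Y1=1, Y2=0.)

Y1=0, Y2=1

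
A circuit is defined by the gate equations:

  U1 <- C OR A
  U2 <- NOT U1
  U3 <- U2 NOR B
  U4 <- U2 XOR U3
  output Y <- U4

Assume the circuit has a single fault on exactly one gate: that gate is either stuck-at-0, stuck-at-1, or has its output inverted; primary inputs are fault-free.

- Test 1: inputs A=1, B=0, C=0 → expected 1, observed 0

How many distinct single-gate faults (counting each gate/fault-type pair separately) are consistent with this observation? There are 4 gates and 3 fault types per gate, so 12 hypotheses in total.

Fault-free: U1=1, U2=0, U3=1, U4=1 → 1. Observed 0.
  U1 stuck-at-0: output 1 ✗
  U1 stuck-at-1: output 1 ✗
  U1 inverted output: output 1 ✗
  U2 stuck-at-0: output 1 ✗
  U2 stuck-at-1: output 1 ✗
  U2 inverted output: output 1 ✗
  U3 stuck-at-0: output 0 ✓
  U3 stuck-at-1: output 1 ✗
  U3 inverted output: output 0 ✓
  U4 stuck-at-0: output 0 ✓
  U4 stuck-at-1: output 1 ✗
  U4 inverted output: output 0 ✓
Consistent faults: {U3 stuck-at-0, U3 inverted output, U4 stuck-at-0, U4 inverted output} — 4 in all.

4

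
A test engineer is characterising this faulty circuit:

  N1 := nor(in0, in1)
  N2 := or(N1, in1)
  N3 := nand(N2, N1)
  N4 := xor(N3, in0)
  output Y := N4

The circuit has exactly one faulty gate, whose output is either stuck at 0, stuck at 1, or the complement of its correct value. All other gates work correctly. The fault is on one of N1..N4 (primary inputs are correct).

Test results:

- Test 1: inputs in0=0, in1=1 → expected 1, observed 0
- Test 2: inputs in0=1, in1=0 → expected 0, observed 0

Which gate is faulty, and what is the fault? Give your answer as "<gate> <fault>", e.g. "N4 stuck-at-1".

Fault-free values for test 1 (in0=0, in1=1): N1=0, N2=1, N3=1, N4=1, giving Y=1. Observed 0.
Test 1: faults giving observed 0 are {N1 stuck-at-1, N1 inverted output, N3 stuck-at-0, N3 inverted output, N4 stuck-at-0, N4 inverted output}.
Test 2 (in0=1, in1=0): fault-free N1=0, N2=0, N3=1, N4=0 → 0; observed 0. Eliminates N1 stuck-at-1, N1 inverted output, N3 stuck-at-0, N3 inverted output, N4 inverted output.
Only N4 stuck-at-0 is consistent with every test.

N4 stuck-at-0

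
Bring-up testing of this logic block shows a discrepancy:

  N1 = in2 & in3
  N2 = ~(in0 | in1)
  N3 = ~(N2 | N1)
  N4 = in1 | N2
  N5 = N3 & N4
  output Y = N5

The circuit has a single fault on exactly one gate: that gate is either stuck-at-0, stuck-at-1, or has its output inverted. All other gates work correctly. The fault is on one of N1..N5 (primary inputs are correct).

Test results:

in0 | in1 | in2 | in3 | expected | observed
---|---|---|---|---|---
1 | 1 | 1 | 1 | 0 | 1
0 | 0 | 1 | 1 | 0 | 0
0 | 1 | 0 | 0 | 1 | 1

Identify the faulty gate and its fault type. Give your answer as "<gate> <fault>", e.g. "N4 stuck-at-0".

Fault-free values for test 1 (in0=1, in1=1, in2=1, in3=1): N1=1, N2=0, N3=0, N4=1, N5=0, giving Y=0. Observed 1.
Test 1: faults giving observed 1 are {N1 stuck-at-0, N1 inverted output, N3 stuck-at-1, N3 inverted output, N5 stuck-at-1, N5 inverted output}.
Test 2 (in0=0, in1=0, in2=1, in3=1): fault-free N1=1, N2=1, N3=0, N4=1, N5=0 → 0; observed 0. Eliminates N3 stuck-at-1, N3 inverted output, N5 stuck-at-1, N5 inverted output.
Test 3 (in0=0, in1=1, in2=0, in3=0): fault-free N1=0, N2=0, N3=1, N4=1, N5=1 → 1; observed 1. Eliminates N1 inverted output.
Only N1 stuck-at-0 is consistent with every test.

N1 stuck-at-0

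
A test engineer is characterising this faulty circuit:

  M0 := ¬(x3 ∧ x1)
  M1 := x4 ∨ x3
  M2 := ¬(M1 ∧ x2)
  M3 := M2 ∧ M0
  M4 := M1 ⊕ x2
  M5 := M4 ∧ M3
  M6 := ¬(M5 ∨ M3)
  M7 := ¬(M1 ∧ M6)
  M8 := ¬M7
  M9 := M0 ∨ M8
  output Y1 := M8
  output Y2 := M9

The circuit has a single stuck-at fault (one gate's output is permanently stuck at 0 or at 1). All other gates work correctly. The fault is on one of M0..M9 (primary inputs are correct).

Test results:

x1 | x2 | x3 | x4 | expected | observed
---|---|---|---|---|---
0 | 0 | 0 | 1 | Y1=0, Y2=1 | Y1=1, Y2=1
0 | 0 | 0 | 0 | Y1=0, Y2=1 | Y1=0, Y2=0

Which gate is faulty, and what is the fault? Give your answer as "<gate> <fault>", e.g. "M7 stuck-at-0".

M0 stuck-at-0

Fault-free values for test 1 (x1=0, x2=0, x3=0, x4=1): M0=1, M1=1, M2=1, M3=1, M4=1, M5=1, M6=0, M7=1, M8=0, M9=1, giving Y1=0, Y2=1. Observed Y1=1, Y2=1.
Test 1: faults giving observed Y1=1, Y2=1 are {M0 stuck-at-0, M2 stuck-at-0, M3 stuck-at-0, M6 stuck-at-1, M7 stuck-at-0, M8 stuck-at-1}.
Test 2 (x1=0, x2=0, x3=0, x4=0): fault-free M0=1, M1=0, M2=1, M3=1, M4=0, M5=0, M6=0, M7=1, M8=0, M9=1 → Y1=0, Y2=1; observed Y1=0, Y2=0. Eliminates M2 stuck-at-0, M3 stuck-at-0, M6 stuck-at-1, M7 stuck-at-0, M8 stuck-at-1.
Only M0 stuck-at-0 is consistent with every test.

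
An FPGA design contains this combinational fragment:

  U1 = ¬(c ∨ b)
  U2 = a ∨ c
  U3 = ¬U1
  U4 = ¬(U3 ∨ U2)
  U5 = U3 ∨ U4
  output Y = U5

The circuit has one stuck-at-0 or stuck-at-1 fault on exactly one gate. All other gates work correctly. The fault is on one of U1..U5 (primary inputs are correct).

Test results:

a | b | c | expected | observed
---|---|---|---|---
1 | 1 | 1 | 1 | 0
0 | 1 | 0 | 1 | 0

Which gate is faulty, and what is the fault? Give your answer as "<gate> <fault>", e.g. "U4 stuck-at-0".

U5 stuck-at-0

Fault-free values for test 1 (a=1, b=1, c=1): U1=0, U2=1, U3=1, U4=0, U5=1, giving Y=1. Observed 0.
Test 1: faults giving observed 0 are {U1 stuck-at-1, U3 stuck-at-0, U5 stuck-at-0}.
Test 2 (a=0, b=1, c=0): fault-free U1=0, U2=0, U3=1, U4=0, U5=1 → 1; observed 0. Eliminates U1 stuck-at-1, U3 stuck-at-0.
Only U5 stuck-at-0 is consistent with every test.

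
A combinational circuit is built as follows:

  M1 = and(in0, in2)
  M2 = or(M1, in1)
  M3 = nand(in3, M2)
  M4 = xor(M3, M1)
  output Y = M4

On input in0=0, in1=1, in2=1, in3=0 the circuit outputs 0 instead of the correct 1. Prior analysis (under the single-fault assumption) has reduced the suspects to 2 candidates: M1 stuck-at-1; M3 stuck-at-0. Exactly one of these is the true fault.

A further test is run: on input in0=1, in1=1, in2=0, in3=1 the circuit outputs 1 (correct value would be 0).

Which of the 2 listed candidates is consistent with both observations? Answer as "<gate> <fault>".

M1 stuck-at-1

Evaluate each candidate on input in0=1, in1=1, in2=0, in3=1:
  M1 stuck-at-1: M1=1 [stuck-at-1], M2=1, M3=0, M4=1 → 1 — matches
  M3 stuck-at-0: M1=0, M2=1, M3=0 [stuck-at-0], M4=0 → 0 — eliminated
Only M1 stuck-at-1 reproduces the observed 1.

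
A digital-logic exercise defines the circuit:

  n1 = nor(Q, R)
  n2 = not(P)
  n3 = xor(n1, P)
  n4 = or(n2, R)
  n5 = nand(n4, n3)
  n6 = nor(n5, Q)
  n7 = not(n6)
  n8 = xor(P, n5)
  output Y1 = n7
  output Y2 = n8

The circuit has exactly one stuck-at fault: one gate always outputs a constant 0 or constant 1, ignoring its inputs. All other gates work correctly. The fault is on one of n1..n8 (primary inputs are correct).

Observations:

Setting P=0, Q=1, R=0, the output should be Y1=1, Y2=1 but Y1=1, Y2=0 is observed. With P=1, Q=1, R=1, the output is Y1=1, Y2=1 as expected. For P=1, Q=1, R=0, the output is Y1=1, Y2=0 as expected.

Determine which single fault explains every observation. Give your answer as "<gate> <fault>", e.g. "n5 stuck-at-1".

Fault-free values for test 1 (P=0, Q=1, R=0): n1=0, n2=1, n3=0, n4=1, n5=1, n6=0, n7=1, n8=1, giving Y1=1, Y2=1. Observed Y1=1, Y2=0.
Test 1: faults giving observed Y1=1, Y2=0 are {n1 stuck-at-1, n3 stuck-at-1, n5 stuck-at-0, n8 stuck-at-0}.
Test 2 (P=1, Q=1, R=1): fault-free n1=0, n2=0, n3=1, n4=1, n5=0, n6=0, n7=1, n8=1 → Y1=1, Y2=1; observed Y1=1, Y2=1. Eliminates n1 stuck-at-1, n8 stuck-at-0.
Test 3 (P=1, Q=1, R=0): fault-free n1=0, n2=0, n3=1, n4=0, n5=1, n6=0, n7=1, n8=0 → Y1=1, Y2=0; observed Y1=1, Y2=0. Eliminates n5 stuck-at-0.
Only n3 stuck-at-1 is consistent with every test.

n3 stuck-at-1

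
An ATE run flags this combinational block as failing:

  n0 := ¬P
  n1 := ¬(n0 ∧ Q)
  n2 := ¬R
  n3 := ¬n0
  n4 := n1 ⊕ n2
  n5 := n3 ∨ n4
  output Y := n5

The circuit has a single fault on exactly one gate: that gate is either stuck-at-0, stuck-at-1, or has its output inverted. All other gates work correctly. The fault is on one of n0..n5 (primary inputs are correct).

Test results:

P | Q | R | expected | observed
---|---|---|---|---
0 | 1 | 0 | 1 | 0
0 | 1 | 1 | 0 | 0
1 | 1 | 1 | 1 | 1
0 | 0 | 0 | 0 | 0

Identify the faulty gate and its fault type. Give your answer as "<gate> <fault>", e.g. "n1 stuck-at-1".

Fault-free values for test 1 (P=0, Q=1, R=0): n0=1, n1=0, n2=1, n3=0, n4=1, n5=1, giving Y=1. Observed 0.
Test 1: faults giving observed 0 are {n1 stuck-at-1, n1 inverted output, n2 stuck-at-0, n2 inverted output, n4 stuck-at-0, n4 inverted output, n5 stuck-at-0, n5 inverted output}.
Test 2 (P=0, Q=1, R=1): fault-free n0=1, n1=0, n2=0, n3=0, n4=0, n5=0 → 0; observed 0. Eliminates n1 stuck-at-1, n1 inverted output, n2 inverted output, n4 inverted output, n5 inverted output.
Test 3 (P=1, Q=1, R=1): fault-free n0=0, n1=1, n2=0, n3=1, n4=1, n5=1 → 1; observed 1. Eliminates n5 stuck-at-0.
Test 4 (P=0, Q=0, R=0): fault-free n0=1, n1=1, n2=1, n3=0, n4=0, n5=0 → 0; observed 0. Eliminates n2 stuck-at-0.
Only n4 stuck-at-0 is consistent with every test.

n4 stuck-at-0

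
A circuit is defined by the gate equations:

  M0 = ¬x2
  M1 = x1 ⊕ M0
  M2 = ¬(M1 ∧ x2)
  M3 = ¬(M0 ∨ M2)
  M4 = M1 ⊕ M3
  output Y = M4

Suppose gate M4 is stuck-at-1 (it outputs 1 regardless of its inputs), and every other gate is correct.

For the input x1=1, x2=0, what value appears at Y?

Propagate with M4 forced: M0=1, M1=0, M2=1, M3=0, M4=1 [stuck-at-1].
So Y = 1. (Without the fault it would be 0.)

1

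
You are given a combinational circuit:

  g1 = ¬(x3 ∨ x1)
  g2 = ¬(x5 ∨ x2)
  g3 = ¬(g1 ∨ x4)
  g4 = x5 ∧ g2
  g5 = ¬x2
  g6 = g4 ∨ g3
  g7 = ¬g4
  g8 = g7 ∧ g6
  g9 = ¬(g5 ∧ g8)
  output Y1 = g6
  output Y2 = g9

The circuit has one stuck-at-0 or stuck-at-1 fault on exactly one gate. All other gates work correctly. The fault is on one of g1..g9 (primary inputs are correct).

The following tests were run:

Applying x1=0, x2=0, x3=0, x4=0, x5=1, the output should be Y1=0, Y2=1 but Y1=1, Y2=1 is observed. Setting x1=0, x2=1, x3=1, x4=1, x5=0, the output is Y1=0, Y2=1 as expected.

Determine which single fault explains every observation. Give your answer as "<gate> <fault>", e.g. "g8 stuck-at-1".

Fault-free values for test 1 (x1=0, x2=0, x3=0, x4=0, x5=1): g1=1, g2=0, g3=0, g4=0, g5=1, g6=0, g7=1, g8=0, g9=1, giving Y1=0, Y2=1. Observed Y1=1, Y2=1.
Test 1: faults giving observed Y1=1, Y2=1 are {g2 stuck-at-1, g4 stuck-at-1}.
Test 2 (x1=0, x2=1, x3=1, x4=1, x5=0): fault-free g1=0, g2=0, g3=0, g4=0, g5=0, g6=0, g7=1, g8=0, g9=1 → Y1=0, Y2=1; observed Y1=0, Y2=1. Eliminates g4 stuck-at-1.
Only g2 stuck-at-1 is consistent with every test.

g2 stuck-at-1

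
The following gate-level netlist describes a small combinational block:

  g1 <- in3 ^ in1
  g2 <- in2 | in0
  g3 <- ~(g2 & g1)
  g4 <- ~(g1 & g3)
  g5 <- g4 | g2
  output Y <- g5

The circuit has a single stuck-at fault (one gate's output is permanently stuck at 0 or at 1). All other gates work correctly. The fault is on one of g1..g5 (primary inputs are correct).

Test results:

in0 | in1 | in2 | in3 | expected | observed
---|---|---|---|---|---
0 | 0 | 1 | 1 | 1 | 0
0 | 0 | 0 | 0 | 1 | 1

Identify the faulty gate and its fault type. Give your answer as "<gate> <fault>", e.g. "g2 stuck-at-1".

Fault-free values for test 1 (in0=0, in1=0, in2=1, in3=1): g1=1, g2=1, g3=0, g4=1, g5=1, giving Y=1. Observed 0.
Test 1: faults giving observed 0 are {g2 stuck-at-0, g5 stuck-at-0}.
Test 2 (in0=0, in1=0, in2=0, in3=0): fault-free g1=0, g2=0, g3=1, g4=1, g5=1 → 1; observed 1. Eliminates g5 stuck-at-0.
Only g2 stuck-at-0 is consistent with every test.

g2 stuck-at-0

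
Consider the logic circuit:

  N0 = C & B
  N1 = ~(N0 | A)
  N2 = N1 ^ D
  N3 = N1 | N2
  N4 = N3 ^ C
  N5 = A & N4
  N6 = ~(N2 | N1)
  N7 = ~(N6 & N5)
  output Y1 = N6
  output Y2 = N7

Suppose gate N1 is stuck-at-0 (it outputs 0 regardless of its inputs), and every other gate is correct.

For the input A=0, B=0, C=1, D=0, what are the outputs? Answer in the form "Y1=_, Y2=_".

Propagate with N1 forced: N0=0, N1=0 [stuck-at-0], N2=0, N3=0, N4=1, N5=0, N6=1, N7=1.
So the outputs are Y1=1, Y2=1. (Without the fault they would be Y1=0, Y2=1.)

Y1=1, Y2=1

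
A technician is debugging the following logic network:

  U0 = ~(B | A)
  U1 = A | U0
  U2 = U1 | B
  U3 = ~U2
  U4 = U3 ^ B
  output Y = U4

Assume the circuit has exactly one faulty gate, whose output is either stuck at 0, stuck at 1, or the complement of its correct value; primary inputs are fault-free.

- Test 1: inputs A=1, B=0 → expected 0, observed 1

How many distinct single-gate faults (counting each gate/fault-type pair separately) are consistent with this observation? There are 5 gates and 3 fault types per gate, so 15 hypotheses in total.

8

Fault-free: U0=0, U1=1, U2=1, U3=0, U4=0 → 0. Observed 1.
  U0: none of the 3 fault types match ✗
  U1: stuck-at-0, inverted output ✓; others ✗
  U2: stuck-at-0, inverted output ✓; others ✗
  U3: stuck-at-1, inverted output ✓; others ✗
  U4: stuck-at-1, inverted output ✓; others ✗
Consistent faults: {U1 stuck-at-0, U1 inverted output, U2 stuck-at-0, U2 inverted output, U3 stuck-at-1, U3 inverted output, U4 stuck-at-1, U4 inverted output} — 8 in all.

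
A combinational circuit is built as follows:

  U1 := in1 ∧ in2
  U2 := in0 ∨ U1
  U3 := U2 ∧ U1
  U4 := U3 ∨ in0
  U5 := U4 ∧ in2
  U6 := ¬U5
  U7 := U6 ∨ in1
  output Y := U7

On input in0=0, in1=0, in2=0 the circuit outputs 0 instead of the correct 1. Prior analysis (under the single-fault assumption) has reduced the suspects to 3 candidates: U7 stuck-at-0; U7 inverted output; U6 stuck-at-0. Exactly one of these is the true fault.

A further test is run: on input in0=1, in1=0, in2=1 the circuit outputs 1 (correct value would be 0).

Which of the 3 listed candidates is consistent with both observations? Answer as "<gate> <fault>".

U7 inverted output

Evaluate each candidate on input in0=1, in1=0, in2=1:
  U7 stuck-at-0: U1=0, U2=1, U3=0, U4=1, U5=1, U6=0, U7=0 [stuck-at-0] → 0 — eliminated
  U7 inverted output: U1=0, U2=1, U3=0, U4=1, U5=1, U6=0, U7=1 [inverted output] → 1 — matches
  U6 stuck-at-0: U1=0, U2=1, U3=0, U4=1, U5=1, U6=0 [stuck-at-0], U7=0 → 0 — eliminated
Only U7 inverted output reproduces the observed 1.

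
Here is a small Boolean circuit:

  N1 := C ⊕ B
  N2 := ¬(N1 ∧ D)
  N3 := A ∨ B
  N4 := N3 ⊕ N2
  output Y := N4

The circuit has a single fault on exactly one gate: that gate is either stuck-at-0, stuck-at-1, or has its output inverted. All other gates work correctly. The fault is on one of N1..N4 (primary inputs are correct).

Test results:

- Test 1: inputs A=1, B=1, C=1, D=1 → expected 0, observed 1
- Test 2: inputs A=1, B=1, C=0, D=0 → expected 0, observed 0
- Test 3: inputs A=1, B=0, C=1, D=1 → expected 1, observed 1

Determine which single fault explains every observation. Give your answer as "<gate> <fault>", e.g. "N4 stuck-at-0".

Fault-free values for test 1 (A=1, B=1, C=1, D=1): N1=0, N2=1, N3=1, N4=0, giving Y=0. Observed 1.
Test 1: faults giving observed 1 are {N1 stuck-at-1, N1 inverted output, N2 stuck-at-0, N2 inverted output, N3 stuck-at-0, N3 inverted output, N4 stuck-at-1, N4 inverted output}.
Test 2 (A=1, B=1, C=0, D=0): fault-free N1=1, N2=1, N3=1, N4=0 → 0; observed 0. Eliminates N2 stuck-at-0, N2 inverted output, N3 stuck-at-0, N3 inverted output, N4 stuck-at-1, N4 inverted output.
Test 3 (A=1, B=0, C=1, D=1): fault-free N1=1, N2=0, N3=1, N4=1 → 1; observed 1. Eliminates N1 inverted output.
Only N1 stuck-at-1 is consistent with every test.

N1 stuck-at-1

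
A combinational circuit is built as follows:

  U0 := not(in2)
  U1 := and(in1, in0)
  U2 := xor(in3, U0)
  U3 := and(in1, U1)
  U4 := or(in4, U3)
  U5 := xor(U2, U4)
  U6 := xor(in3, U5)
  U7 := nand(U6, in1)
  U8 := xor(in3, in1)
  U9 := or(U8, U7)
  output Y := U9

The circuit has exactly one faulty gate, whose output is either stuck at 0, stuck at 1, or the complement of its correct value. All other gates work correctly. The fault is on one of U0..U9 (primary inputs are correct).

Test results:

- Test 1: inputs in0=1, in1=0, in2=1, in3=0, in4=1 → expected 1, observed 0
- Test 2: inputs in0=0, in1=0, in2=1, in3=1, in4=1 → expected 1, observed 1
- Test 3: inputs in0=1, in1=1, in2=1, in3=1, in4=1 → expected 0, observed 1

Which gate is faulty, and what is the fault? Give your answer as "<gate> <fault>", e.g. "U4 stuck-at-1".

Fault-free values for test 1 (in0=1, in1=0, in2=1, in3=0, in4=1): U0=0, U1=0, U2=0, U3=0, U4=1, U5=1, U6=1, U7=1, U8=0, U9=1, giving Y=1. Observed 0.
Test 1: faults giving observed 0 are {U7 stuck-at-0, U7 inverted output, U9 stuck-at-0, U9 inverted output}.
Test 2 (in0=0, in1=0, in2=1, in3=1, in4=1): fault-free U0=0, U1=0, U2=1, U3=0, U4=1, U5=0, U6=1, U7=1, U8=1, U9=1 → 1; observed 1. Eliminates U9 stuck-at-0, U9 inverted output.
Test 3 (in0=1, in1=1, in2=1, in3=1, in4=1): fault-free U0=0, U1=1, U2=1, U3=1, U4=1, U5=0, U6=1, U7=0, U8=0, U9=0 → 0; observed 1. Eliminates U7 stuck-at-0.
Only U7 inverted output is consistent with every test.

U7 inverted output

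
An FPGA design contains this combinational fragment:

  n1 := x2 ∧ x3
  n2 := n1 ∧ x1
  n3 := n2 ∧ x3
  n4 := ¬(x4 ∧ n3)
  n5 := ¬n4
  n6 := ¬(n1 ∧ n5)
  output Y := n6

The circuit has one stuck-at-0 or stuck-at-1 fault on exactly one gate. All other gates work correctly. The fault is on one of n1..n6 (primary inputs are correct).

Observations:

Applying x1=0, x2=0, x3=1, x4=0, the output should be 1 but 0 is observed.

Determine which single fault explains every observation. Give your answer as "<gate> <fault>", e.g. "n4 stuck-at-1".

n6 stuck-at-0

Fault-free values for test 1 (x1=0, x2=0, x3=1, x4=0): n1=0, n2=0, n3=0, n4=1, n5=0, n6=1, giving Y=1. Observed 0.
Test 1: faults giving observed 0 are {n6 stuck-at-0}.
Only n6 stuck-at-0 is consistent with every test.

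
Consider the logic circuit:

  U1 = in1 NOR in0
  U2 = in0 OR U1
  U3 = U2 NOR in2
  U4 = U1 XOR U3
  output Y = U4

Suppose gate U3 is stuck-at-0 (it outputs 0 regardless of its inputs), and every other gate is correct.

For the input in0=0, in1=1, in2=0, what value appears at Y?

Propagate with U3 forced: U1=0, U2=0, U3=0 [stuck-at-0], U4=0.
So Y = 0. (Without the fault it would be 1.)

0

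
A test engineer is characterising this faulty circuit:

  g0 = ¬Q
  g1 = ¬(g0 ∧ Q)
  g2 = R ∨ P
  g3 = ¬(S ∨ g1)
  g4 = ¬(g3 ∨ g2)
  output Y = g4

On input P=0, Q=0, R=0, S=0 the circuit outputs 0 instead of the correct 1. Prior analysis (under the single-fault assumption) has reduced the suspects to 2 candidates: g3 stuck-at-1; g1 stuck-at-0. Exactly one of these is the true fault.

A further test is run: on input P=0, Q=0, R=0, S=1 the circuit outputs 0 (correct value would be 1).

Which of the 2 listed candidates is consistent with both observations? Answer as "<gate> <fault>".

g3 stuck-at-1

Evaluate each candidate on input P=0, Q=0, R=0, S=1:
  g3 stuck-at-1: g0=1, g1=1, g2=0, g3=1 [stuck-at-1], g4=0 → 0 — matches
  g1 stuck-at-0: g0=1, g1=0 [stuck-at-0], g2=0, g3=0, g4=1 → 1 — eliminated
Only g3 stuck-at-1 reproduces the observed 0.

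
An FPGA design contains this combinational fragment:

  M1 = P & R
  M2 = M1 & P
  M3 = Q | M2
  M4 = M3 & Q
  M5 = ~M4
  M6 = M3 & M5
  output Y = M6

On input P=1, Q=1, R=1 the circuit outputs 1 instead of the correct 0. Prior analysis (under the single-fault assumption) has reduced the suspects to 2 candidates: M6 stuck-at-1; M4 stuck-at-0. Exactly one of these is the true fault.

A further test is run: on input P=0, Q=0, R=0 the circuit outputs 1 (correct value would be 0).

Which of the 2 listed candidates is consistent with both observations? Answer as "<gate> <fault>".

M6 stuck-at-1

Evaluate each candidate on input P=0, Q=0, R=0:
  M6 stuck-at-1: M1=0, M2=0, M3=0, M4=0, M5=1, M6=1 [stuck-at-1] → 1 — matches
  M4 stuck-at-0: M1=0, M2=0, M3=0, M4=0 [stuck-at-0], M5=1, M6=0 → 0 — eliminated
Only M6 stuck-at-1 reproduces the observed 1.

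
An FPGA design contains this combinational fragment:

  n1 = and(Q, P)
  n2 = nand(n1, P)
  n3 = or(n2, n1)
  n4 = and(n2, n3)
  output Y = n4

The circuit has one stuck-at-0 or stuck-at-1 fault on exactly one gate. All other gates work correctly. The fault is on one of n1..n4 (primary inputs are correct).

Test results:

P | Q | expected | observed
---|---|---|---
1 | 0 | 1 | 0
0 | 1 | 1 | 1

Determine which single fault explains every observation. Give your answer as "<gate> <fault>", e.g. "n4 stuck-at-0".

n1 stuck-at-1

Fault-free values for test 1 (P=1, Q=0): n1=0, n2=1, n3=1, n4=1, giving Y=1. Observed 0.
Test 1: faults giving observed 0 are {n1 stuck-at-1, n2 stuck-at-0, n3 stuck-at-0, n4 stuck-at-0}.
Test 2 (P=0, Q=1): fault-free n1=0, n2=1, n3=1, n4=1 → 1; observed 1. Eliminates n2 stuck-at-0, n3 stuck-at-0, n4 stuck-at-0.
Only n1 stuck-at-1 is consistent with every test.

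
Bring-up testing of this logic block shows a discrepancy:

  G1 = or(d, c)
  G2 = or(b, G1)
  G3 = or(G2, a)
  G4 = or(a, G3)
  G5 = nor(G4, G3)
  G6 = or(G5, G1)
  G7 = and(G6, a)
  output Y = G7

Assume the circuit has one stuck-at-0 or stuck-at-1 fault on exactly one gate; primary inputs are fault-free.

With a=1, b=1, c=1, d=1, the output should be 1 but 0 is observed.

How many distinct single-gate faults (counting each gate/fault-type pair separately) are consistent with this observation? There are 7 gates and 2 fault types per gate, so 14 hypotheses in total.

3

Fault-free: G1=1, G2=1, G3=1, G4=1, G5=0, G6=1, G7=1 → 1. Observed 0.
  G1 stuck-at-0: output 0 ✓
  G1 stuck-at-1: output 1 ✗
  G2 stuck-at-0: output 1 ✗
  G2 stuck-at-1: output 1 ✗
  G3 stuck-at-0: output 1 ✗
  G3 stuck-at-1: output 1 ✗
  G4 stuck-at-0: output 1 ✗
  G4 stuck-at-1: output 1 ✗
  G5 stuck-at-0: output 1 ✗
  G5 stuck-at-1: output 1 ✗
  G6 stuck-at-0: output 0 ✓
  G6 stuck-at-1: output 1 ✗
  G7 stuck-at-0: output 0 ✓
  G7 stuck-at-1: output 1 ✗
Consistent faults: {G1 stuck-at-0, G6 stuck-at-0, G7 stuck-at-0} — 3 in all.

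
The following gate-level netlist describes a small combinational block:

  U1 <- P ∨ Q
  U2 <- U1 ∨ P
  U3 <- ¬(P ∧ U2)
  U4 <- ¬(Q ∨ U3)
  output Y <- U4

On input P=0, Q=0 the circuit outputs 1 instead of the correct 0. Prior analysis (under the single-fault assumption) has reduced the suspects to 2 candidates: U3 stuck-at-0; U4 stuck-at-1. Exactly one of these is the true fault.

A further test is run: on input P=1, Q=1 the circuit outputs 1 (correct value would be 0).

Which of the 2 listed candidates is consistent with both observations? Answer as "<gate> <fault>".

Evaluate each candidate on input P=1, Q=1:
  U3 stuck-at-0: U1=1, U2=1, U3=0 [stuck-at-0], U4=0 → 0 — eliminated
  U4 stuck-at-1: U1=1, U2=1, U3=0, U4=1 [stuck-at-1] → 1 — matches
Only U4 stuck-at-1 reproduces the observed 1.

U4 stuck-at-1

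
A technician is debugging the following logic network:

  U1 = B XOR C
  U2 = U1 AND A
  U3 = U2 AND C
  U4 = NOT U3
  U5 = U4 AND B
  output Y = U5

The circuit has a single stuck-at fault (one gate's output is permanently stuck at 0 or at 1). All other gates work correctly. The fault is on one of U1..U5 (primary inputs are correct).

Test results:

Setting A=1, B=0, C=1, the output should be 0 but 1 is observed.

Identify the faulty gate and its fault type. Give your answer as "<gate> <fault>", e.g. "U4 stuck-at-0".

Fault-free values for test 1 (A=1, B=0, C=1): U1=1, U2=1, U3=1, U4=0, U5=0, giving Y=0. Observed 1.
Test 1: faults giving observed 1 are {U5 stuck-at-1}.
Only U5 stuck-at-1 is consistent with every test.

U5 stuck-at-1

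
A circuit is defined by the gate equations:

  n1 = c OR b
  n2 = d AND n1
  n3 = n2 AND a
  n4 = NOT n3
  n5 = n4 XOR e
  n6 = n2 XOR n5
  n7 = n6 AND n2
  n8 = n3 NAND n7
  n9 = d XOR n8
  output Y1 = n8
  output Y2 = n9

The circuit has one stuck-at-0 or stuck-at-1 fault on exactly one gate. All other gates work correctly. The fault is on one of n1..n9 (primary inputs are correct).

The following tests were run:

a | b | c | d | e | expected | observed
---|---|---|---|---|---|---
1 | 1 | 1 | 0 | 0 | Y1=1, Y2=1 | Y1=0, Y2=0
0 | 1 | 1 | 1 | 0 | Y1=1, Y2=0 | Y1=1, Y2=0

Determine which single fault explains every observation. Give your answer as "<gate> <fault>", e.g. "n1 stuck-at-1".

Fault-free values for test 1 (a=1, b=1, c=1, d=0, e=0): n1=1, n2=0, n3=0, n4=1, n5=1, n6=1, n7=0, n8=1, n9=1, giving Y1=1, Y2=1. Observed Y1=0, Y2=0.
Test 1: faults giving observed Y1=0, Y2=0 are {n2 stuck-at-1, n8 stuck-at-0}.
Test 2 (a=0, b=1, c=1, d=1, e=0): fault-free n1=1, n2=1, n3=0, n4=1, n5=1, n6=0, n7=0, n8=1, n9=0 → Y1=1, Y2=0; observed Y1=1, Y2=0. Eliminates n8 stuck-at-0.
Only n2 stuck-at-1 is consistent with every test.

n2 stuck-at-1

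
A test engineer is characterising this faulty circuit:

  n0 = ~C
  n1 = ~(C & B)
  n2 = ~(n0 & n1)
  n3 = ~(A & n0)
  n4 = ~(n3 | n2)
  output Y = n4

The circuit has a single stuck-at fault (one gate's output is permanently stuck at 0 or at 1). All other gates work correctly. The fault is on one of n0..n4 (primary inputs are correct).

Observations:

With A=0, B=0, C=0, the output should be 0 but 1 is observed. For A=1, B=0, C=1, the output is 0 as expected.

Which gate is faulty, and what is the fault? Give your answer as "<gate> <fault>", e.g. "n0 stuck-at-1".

n3 stuck-at-0

Fault-free values for test 1 (A=0, B=0, C=0): n0=1, n1=1, n2=0, n3=1, n4=0, giving Y=0. Observed 1.
Test 1: faults giving observed 1 are {n3 stuck-at-0, n4 stuck-at-1}.
Test 2 (A=1, B=0, C=1): fault-free n0=0, n1=1, n2=1, n3=1, n4=0 → 0; observed 0. Eliminates n4 stuck-at-1.
Only n3 stuck-at-0 is consistent with every test.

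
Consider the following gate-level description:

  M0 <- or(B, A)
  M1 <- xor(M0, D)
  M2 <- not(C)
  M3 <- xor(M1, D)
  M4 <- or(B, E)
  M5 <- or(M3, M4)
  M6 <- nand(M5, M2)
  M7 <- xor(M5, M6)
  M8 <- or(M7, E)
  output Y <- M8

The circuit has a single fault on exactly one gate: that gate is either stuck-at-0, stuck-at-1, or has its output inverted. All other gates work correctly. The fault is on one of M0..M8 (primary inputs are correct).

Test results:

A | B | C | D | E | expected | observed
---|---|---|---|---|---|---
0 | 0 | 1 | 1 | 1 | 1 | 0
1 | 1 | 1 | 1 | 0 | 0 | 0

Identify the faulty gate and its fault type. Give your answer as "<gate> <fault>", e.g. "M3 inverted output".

M8 stuck-at-0

Fault-free values for test 1 (A=0, B=0, C=1, D=1, E=1): M0=0, M1=1, M2=0, M3=0, M4=1, M5=1, M6=1, M7=0, M8=1, giving Y=1. Observed 0.
Test 1: faults giving observed 0 are {M8 stuck-at-0, M8 inverted output}.
Test 2 (A=1, B=1, C=1, D=1, E=0): fault-free M0=1, M1=0, M2=0, M3=1, M4=1, M5=1, M6=1, M7=0, M8=0 → 0; observed 0. Eliminates M8 inverted output.
Only M8 stuck-at-0 is consistent with every test.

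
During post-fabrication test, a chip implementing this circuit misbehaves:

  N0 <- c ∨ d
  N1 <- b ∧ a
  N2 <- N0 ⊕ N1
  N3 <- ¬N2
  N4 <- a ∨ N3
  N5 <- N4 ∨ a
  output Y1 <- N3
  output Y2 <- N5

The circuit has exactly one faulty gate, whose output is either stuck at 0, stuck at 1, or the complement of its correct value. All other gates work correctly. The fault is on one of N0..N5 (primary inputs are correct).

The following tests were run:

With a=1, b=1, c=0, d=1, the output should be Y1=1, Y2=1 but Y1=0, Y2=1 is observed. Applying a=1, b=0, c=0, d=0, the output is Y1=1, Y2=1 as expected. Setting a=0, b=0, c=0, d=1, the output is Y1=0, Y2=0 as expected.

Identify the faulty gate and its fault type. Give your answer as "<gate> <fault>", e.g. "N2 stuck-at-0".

Fault-free values for test 1 (a=1, b=1, c=0, d=1): N0=1, N1=1, N2=0, N3=1, N4=1, N5=1, giving Y1=1, Y2=1. Observed Y1=0, Y2=1.
Test 1: faults giving observed Y1=0, Y2=1 are {N0 stuck-at-0, N0 inverted output, N1 stuck-at-0, N1 inverted output, N2 stuck-at-1, N2 inverted output, N3 stuck-at-0, N3 inverted output}.
Test 2 (a=1, b=0, c=0, d=0): fault-free N0=0, N1=0, N2=0, N3=1, N4=1, N5=1 → Y1=1, Y2=1; observed Y1=1, Y2=1. Eliminates N0 inverted output, N1 inverted output, N2 stuck-at-1, N2 inverted output, N3 stuck-at-0, N3 inverted output.
Test 3 (a=0, b=0, c=0, d=1): fault-free N0=1, N1=0, N2=1, N3=0, N4=0, N5=0 → Y1=0, Y2=0; observed Y1=0, Y2=0. Eliminates N0 stuck-at-0.
Only N1 stuck-at-0 is consistent with every test.

N1 stuck-at-0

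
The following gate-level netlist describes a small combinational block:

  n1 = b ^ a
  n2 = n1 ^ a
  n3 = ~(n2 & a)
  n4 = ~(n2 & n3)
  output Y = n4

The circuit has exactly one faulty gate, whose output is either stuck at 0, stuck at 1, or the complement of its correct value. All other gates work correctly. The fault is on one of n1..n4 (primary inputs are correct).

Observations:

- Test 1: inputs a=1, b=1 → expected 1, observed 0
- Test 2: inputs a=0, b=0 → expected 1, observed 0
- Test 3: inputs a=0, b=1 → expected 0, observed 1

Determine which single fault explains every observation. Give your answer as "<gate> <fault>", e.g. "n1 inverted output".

n4 inverted output

Fault-free values for test 1 (a=1, b=1): n1=0, n2=1, n3=0, n4=1, giving Y=1. Observed 0.
Test 1: faults giving observed 0 are {n3 stuck-at-1, n3 inverted output, n4 stuck-at-0, n4 inverted output}.
Test 2 (a=0, b=0): fault-free n1=0, n2=0, n3=1, n4=1 → 1; observed 0. Eliminates n3 stuck-at-1, n3 inverted output.
Test 3 (a=0, b=1): fault-free n1=1, n2=1, n3=1, n4=0 → 0; observed 1. Eliminates n4 stuck-at-0.
Only n4 inverted output is consistent with every test.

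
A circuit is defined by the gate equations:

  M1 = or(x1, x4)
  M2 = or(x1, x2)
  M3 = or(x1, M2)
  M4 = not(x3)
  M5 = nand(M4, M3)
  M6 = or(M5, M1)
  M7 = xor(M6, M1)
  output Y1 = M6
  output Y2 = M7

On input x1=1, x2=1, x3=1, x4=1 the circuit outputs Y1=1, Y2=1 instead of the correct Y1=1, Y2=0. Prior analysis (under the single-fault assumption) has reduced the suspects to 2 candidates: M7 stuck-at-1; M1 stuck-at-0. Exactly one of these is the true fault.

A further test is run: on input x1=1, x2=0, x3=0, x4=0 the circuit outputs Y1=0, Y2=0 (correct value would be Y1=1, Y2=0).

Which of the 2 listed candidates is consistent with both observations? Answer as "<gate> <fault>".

M1 stuck-at-0

Evaluate each candidate on input x1=1, x2=0, x3=0, x4=0:
  M7 stuck-at-1: M1=1, M2=1, M3=1, M4=1, M5=0, M6=1, M7=1 [stuck-at-1] → Y1=1, Y2=1 — eliminated
  M1 stuck-at-0: M1=0 [stuck-at-0], M2=1, M3=1, M4=1, M5=0, M6=0, M7=0 → Y1=0, Y2=0 — matches
Only M1 stuck-at-0 reproduces the observed Y1=0, Y2=0.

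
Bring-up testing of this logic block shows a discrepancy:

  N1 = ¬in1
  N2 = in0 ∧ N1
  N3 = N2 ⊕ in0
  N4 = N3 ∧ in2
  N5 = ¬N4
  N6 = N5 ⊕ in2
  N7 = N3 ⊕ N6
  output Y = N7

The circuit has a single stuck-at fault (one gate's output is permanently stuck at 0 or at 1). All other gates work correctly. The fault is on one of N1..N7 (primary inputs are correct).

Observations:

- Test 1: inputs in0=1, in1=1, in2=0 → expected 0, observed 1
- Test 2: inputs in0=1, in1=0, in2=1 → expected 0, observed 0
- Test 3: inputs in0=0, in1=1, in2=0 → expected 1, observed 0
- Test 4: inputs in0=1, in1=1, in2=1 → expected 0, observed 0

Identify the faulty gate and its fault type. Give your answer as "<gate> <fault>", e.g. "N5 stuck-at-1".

Fault-free values for test 1 (in0=1, in1=1, in2=0): N1=0, N2=0, N3=1, N4=0, N5=1, N6=1, N7=0, giving Y=0. Observed 1.
Test 1: faults giving observed 1 are {N1 stuck-at-1, N2 stuck-at-1, N3 stuck-at-0, N4 stuck-at-1, N5 stuck-at-0, N6 stuck-at-0, N7 stuck-at-1}.
Test 2 (in0=1, in1=0, in2=1): fault-free N1=1, N2=1, N3=0, N4=0, N5=1, N6=0, N7=0 → 0; observed 0. Eliminates N4 stuck-at-1, N5 stuck-at-0, N7 stuck-at-1.
Test 3 (in0=0, in1=1, in2=0): fault-free N1=0, N2=0, N3=0, N4=0, N5=1, N6=1, N7=1 → 1; observed 0. Eliminates N1 stuck-at-1, N3 stuck-at-0.
Test 4 (in0=1, in1=1, in2=1): fault-free N1=0, N2=0, N3=1, N4=1, N5=0, N6=1, N7=0 → 0; observed 0. Eliminates N6 stuck-at-0.
Only N2 stuck-at-1 is consistent with every test.

N2 stuck-at-1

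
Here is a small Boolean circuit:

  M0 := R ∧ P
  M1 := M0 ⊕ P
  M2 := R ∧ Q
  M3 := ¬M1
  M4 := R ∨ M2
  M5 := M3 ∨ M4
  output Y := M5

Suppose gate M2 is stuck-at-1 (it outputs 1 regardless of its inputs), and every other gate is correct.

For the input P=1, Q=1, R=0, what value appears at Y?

1

Propagate with M2 forced: M0=0, M1=1, M2=1 [stuck-at-1], M3=0, M4=1, M5=1.
So Y = 1. (Without the fault it would be 0.)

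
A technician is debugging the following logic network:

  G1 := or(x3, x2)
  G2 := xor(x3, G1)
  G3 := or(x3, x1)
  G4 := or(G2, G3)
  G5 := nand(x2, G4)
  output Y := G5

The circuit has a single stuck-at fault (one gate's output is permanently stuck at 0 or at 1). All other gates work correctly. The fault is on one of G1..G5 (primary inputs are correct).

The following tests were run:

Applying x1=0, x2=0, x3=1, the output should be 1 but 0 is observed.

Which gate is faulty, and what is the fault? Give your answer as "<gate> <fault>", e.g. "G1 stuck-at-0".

Fault-free values for test 1 (x1=0, x2=0, x3=1): G1=1, G2=0, G3=1, G4=1, G5=1, giving Y=1. Observed 0.
Test 1: faults giving observed 0 are {G5 stuck-at-0}.
Only G5 stuck-at-0 is consistent with every test.

G5 stuck-at-0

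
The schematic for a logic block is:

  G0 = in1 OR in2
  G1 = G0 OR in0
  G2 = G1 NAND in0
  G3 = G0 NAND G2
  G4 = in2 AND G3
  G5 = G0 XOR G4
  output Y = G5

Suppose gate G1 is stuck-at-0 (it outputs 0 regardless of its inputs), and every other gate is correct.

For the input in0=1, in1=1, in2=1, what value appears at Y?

1

Propagate with G1 forced: G0=1, G1=0 [stuck-at-0], G2=1, G3=0, G4=0, G5=1.
So Y = 1. (Without the fault it would be 0.)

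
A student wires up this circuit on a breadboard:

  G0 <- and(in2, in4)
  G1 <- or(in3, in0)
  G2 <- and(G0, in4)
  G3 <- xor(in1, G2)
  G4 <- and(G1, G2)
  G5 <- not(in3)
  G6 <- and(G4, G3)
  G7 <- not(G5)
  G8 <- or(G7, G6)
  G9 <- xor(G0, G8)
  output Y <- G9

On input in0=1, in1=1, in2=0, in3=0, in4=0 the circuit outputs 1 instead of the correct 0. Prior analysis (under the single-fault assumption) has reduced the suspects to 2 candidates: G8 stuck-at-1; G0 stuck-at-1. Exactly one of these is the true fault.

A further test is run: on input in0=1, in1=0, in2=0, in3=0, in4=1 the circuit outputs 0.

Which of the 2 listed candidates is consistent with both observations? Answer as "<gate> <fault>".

G0 stuck-at-1

Evaluate each candidate on input in0=1, in1=0, in2=0, in3=0, in4=1:
  G8 stuck-at-1: G0=0, G1=1, G2=0, G3=0, G4=0, G5=1, G6=0, G7=0, G8=1 [stuck-at-1], G9=1 → 1 — eliminated
  G0 stuck-at-1: G0=1 [stuck-at-1], G1=1, G2=1, G3=1, G4=1, G5=1, G6=1, G7=0, G8=1, G9=0 → 0 — matches
Only G0 stuck-at-1 reproduces the observed 0.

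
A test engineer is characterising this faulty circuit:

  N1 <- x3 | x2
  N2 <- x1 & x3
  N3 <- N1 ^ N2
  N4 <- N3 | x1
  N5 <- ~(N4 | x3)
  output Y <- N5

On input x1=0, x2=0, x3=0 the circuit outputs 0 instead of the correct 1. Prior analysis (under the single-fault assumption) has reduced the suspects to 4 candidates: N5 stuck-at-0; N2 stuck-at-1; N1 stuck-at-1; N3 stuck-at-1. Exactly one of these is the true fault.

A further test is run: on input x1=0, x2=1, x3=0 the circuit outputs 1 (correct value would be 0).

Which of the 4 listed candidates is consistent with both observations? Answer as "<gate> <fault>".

Evaluate each candidate on input x1=0, x2=1, x3=0:
  N5 stuck-at-0: N1=1, N2=0, N3=1, N4=1, N5=0 [stuck-at-0] → 0 — eliminated
  N2 stuck-at-1: N1=1, N2=1 [stuck-at-1], N3=0, N4=0, N5=1 → 1 — matches
  N1 stuck-at-1: N1=1 [stuck-at-1], N2=0, N3=1, N4=1, N5=0 → 0 — eliminated
  N3 stuck-at-1: N1=1, N2=0, N3=1 [stuck-at-1], N4=1, N5=0 → 0 — eliminated
Only N2 stuck-at-1 reproduces the observed 1.

N2 stuck-at-1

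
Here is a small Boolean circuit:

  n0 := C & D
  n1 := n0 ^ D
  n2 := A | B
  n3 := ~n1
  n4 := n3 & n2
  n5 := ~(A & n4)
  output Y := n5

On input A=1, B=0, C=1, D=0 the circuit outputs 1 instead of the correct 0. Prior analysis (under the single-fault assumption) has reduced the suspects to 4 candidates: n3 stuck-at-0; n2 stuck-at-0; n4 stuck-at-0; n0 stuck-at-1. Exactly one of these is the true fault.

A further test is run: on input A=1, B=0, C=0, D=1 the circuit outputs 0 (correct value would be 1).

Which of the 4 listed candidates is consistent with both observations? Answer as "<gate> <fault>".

Evaluate each candidate on input A=1, B=0, C=0, D=1:
  n3 stuck-at-0: n0=0, n1=1, n2=1, n3=0 [stuck-at-0], n4=0, n5=1 → 1 — eliminated
  n2 stuck-at-0: n0=0, n1=1, n2=0 [stuck-at-0], n3=0, n4=0, n5=1 → 1 — eliminated
  n4 stuck-at-0: n0=0, n1=1, n2=1, n3=0, n4=0 [stuck-at-0], n5=1 → 1 — eliminated
  n0 stuck-at-1: n0=1 [stuck-at-1], n1=0, n2=1, n3=1, n4=1, n5=0 → 0 — matches
Only n0 stuck-at-1 reproduces the observed 0.

n0 stuck-at-1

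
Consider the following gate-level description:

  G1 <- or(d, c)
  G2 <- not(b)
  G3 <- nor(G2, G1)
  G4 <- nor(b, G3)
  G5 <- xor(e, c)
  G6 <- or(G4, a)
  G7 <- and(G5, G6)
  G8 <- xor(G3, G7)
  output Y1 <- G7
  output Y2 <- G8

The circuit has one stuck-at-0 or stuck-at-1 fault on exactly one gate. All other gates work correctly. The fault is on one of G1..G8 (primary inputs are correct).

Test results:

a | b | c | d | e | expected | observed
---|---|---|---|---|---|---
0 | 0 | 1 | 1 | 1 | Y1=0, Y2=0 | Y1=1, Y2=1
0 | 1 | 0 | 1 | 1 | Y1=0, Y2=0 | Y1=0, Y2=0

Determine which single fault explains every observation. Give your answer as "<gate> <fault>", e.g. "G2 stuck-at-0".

Fault-free values for test 1 (a=0, b=0, c=1, d=1, e=1): G1=1, G2=1, G3=0, G4=1, G5=0, G6=1, G7=0, G8=0, giving Y1=0, Y2=0. Observed Y1=1, Y2=1.
Test 1: faults giving observed Y1=1, Y2=1 are {G5 stuck-at-1, G7 stuck-at-1}.
Test 2 (a=0, b=1, c=0, d=1, e=1): fault-free G1=1, G2=0, G3=0, G4=0, G5=1, G6=0, G7=0, G8=0 → Y1=0, Y2=0; observed Y1=0, Y2=0. Eliminates G7 stuck-at-1.
Only G5 stuck-at-1 is consistent with every test.

G5 stuck-at-1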